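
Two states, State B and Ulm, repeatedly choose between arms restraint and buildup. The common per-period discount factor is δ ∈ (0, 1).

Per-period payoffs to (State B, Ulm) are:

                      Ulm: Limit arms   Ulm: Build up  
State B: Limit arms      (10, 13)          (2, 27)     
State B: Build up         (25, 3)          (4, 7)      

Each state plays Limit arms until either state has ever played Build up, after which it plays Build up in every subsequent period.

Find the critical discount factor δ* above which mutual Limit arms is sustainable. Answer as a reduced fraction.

State B: cooperation gives 10 each period; deviation gives 25 once then 4 forever.
  10/(1−δ) ≥ 25 + 4δ/(1−δ) ⇒ δ ≥ 15/21 = 5/7.
Ulm: cooperation gives 13 each period; deviation gives 27 once then 7 forever.
  δ ≥ 14/20 = 7/10.
Both must hold, so the binding constraint is State B's: δ ≥ 5/7.

5/7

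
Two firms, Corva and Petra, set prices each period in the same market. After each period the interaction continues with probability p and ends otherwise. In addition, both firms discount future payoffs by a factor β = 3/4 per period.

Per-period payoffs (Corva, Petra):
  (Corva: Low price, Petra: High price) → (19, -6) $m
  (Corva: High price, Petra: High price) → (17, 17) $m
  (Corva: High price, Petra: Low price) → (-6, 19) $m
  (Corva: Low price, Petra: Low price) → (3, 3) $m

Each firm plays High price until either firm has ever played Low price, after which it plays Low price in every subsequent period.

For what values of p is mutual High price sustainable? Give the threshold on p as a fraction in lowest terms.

Expected continuation weight on next period's payoff is β·p = 3/4·p, which plays the role of the discount factor.
Cooperation requires 3/4·p ≥ (19−17)/(19−3) = 1/8, hence p ≥ 1/6.

1/6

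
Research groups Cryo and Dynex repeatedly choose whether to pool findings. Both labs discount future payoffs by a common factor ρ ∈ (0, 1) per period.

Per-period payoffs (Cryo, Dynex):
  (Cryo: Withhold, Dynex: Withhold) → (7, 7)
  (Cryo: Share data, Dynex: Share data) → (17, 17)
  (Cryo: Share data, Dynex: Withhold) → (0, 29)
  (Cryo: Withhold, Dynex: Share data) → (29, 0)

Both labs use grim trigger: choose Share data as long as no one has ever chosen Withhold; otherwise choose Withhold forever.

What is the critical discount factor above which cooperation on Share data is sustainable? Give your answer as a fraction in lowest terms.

6/11

Cooperation forever yields 17 each period: 17/(1−ρ).
Deviating yields 29 once, then 7 forever: 29 + 7ρ/(1−ρ).
No profitable deviation requires 17/(1−ρ) ≥ 29 + 7ρ/(1−ρ).
Multiplying by (1−ρ): 17 ≥ 29(1−ρ) + 7ρ = 29 − 22ρ.
So 22ρ ≥ 12, i.e. ρ ≥ 12/22 = 6/11.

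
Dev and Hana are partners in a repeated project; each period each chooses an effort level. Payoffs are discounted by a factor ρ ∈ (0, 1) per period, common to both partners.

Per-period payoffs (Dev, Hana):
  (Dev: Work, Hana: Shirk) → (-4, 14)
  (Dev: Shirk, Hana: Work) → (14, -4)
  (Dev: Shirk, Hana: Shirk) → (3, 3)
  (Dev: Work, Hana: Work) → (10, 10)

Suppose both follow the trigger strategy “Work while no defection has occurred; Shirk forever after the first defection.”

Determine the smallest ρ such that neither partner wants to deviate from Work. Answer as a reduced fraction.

One-period gain from deviating is 14 − 10 = 4. The loss is 10 − 3 = 7 in every subsequent period, with present value 7·ρ/(1−ρ).
Deviation is unprofitable when 7·ρ/(1−ρ) ≥ 4, i.e. ρ/(1−ρ) ≥ 4/7.
Equivalently ρ ≥ 4/(4+7) = 4/11.

4/11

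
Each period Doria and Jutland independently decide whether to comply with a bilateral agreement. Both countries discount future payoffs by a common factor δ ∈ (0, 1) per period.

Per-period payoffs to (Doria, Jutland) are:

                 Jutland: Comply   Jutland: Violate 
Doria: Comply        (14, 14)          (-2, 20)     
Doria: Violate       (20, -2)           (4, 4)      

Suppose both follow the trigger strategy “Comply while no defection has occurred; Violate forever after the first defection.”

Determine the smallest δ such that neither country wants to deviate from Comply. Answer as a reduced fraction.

One-period gain from deviating is 20 − 14 = 6. The loss is 14 − 4 = 10 in every subsequent period, with present value 10·δ/(1−δ).
Deviation is unprofitable when 10·δ/(1−δ) ≥ 6, i.e. δ/(1−δ) ≥ 3/5.
Equivalently δ ≥ 6/(6+10) = 3/8.

3/8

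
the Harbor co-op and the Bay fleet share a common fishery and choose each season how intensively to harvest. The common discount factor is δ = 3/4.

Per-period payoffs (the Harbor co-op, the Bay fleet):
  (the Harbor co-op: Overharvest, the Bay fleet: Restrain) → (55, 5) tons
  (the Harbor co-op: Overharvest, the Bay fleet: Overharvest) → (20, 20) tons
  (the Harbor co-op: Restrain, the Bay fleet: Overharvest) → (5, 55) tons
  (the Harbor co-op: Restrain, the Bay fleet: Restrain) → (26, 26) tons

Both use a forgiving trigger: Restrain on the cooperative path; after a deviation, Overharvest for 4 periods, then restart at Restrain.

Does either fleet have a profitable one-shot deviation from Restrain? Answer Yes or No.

Yes

A one-shot deviation gives 55 now, then 20 for 4 periods, then back to 26.
Gain from deviating: (55−26) today; loss: (26−20) in each of the next 4 periods.
No-deviation condition: (26−20)(δ+…+δ^4) ≥ 55−26, i.e. δ+…+δ^4 ≥ 29/6.
At δ = 3/4: δ+…+δ^4 = 2.0508 < 4.8333.
So cooperation is not sustainable.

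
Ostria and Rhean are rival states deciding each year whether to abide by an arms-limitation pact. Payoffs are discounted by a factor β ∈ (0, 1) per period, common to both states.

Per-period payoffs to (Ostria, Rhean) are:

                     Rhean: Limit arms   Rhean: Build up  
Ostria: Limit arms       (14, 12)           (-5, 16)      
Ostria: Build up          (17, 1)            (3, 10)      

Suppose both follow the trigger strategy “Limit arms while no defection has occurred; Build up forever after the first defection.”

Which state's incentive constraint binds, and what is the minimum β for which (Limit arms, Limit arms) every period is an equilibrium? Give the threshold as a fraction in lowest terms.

Ostria's threshold: (17−14)/(17−3) = 3/14.
Rhean's threshold: (16−12)/(16−10) = 2/3.
3/14 < 2/3, so Rhean binds and β* = 2/3.

Rhean; β ≥ 2/3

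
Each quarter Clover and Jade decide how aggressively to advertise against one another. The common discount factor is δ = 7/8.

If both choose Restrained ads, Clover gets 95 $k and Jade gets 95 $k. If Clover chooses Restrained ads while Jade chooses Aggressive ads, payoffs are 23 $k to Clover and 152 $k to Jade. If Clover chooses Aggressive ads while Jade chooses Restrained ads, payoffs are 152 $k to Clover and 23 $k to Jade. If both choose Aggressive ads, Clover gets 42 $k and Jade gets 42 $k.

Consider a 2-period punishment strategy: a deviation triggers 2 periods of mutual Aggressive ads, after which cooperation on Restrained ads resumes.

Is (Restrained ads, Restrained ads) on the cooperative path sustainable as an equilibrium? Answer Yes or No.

Yes

A one-shot deviation gives 152 now, then 42 for 2 periods, then back to 95.
Gain from deviating: (152−95) today; loss: (95−42) in each of the next 2 periods.
No-deviation condition: (95−42)(δ+…+δ^2) ≥ 152−95, i.e. δ+…+δ^2 ≥ 57/53.
At δ = 7/8: δ+…+δ^2 = 1.6406 ≥ 1.0755.
So cooperation is sustainable.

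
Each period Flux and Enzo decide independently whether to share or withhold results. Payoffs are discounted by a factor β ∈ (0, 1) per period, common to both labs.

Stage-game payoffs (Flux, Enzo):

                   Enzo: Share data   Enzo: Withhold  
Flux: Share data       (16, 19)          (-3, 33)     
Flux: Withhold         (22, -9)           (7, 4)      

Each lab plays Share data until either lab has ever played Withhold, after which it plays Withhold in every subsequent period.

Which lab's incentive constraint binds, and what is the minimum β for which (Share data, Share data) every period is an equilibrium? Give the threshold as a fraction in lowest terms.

For Flux: deviation gain 22−16 = 6, per-period punishment loss 16−7 = 9. IC gives β ≥ 6/15 = 2/5.
For Enzo: gain 14, loss 15 per period, so β ≥ 14/29.
The tighter constraint is Enzo's, so cooperation needs β ≥ 14/29.

Enzo; β ≥ 14/29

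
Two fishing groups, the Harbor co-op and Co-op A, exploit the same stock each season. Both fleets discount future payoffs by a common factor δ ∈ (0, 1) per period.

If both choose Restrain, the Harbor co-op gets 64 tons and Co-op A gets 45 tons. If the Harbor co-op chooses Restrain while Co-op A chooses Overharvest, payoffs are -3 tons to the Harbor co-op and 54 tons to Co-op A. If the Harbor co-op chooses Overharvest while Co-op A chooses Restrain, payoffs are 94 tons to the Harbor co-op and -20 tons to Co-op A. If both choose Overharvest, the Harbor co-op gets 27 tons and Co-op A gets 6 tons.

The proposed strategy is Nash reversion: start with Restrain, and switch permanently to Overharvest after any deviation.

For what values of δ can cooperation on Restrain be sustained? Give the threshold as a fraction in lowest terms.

30/67

the Harbor co-op's threshold: (94−64)/(94−27) = 30/67.
Co-op A's threshold: (54−45)/(54−6) = 3/16.
30/67 > 3/16, so the Harbor co-op binds and δ* = 30/67.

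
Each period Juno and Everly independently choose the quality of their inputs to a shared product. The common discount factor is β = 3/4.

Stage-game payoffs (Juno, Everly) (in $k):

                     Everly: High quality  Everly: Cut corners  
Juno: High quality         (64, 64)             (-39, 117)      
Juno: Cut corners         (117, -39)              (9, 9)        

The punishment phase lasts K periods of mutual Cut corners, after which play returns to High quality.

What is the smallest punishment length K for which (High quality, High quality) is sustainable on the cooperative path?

2

No profitable deviation requires (64−9)(β+…+β^K) ≥ 117−64, i.e. β+…+β^K ≥ 53/55 ≈ 0.9636.
With β = 3/4, the partial sums are K=1: 0.7500, K=2: 1.3125.
K = 2 is the first length at which the sum reaches 0.9636.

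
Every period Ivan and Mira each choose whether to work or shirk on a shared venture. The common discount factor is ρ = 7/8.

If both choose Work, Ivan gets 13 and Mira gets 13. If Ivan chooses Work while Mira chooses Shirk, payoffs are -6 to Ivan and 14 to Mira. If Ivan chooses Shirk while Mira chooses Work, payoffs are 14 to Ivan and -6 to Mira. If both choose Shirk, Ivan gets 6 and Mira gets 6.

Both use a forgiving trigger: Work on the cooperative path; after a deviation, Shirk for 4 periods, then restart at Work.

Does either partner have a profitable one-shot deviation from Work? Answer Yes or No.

No

IC: ρ+…+ρ^4 ≥ (14−13)/(13−6) = 1/7.
At ρ = 7/8: partial sum = 2.8967 ≥ 0.1429. Cooperation sustainable.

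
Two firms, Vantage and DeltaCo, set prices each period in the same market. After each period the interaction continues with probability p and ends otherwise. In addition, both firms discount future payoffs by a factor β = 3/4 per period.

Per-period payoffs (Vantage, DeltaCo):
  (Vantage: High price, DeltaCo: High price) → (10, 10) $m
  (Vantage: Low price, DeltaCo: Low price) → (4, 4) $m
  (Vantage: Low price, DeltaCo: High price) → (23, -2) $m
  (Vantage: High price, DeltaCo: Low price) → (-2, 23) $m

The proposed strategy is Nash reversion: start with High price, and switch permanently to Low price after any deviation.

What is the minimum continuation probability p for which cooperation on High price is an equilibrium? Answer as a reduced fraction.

52/57

Expected continuation weight on next period's payoff is β·p = 3/4·p, which plays the role of the discount factor.
Cooperation requires 3/4·p ≥ (23−10)/(23−4) = 13/19, hence p ≥ 52/57.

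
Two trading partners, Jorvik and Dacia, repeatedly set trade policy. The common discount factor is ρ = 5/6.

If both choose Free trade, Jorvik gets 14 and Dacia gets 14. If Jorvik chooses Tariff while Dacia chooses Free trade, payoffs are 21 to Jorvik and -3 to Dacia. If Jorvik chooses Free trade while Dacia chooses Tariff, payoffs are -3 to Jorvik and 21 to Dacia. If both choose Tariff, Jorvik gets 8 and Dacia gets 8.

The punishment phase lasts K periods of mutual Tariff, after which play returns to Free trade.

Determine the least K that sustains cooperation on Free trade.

2

No profitable deviation requires (14−8)(ρ+…+ρ^K) ≥ 21−14, i.e. ρ+…+ρ^K ≥ 7/6 ≈ 1.1667.
With ρ = 5/6, the partial sums are K=1: 0.8333, K=2: 1.5278.
K = 2 is the first length at which the sum reaches 1.1667.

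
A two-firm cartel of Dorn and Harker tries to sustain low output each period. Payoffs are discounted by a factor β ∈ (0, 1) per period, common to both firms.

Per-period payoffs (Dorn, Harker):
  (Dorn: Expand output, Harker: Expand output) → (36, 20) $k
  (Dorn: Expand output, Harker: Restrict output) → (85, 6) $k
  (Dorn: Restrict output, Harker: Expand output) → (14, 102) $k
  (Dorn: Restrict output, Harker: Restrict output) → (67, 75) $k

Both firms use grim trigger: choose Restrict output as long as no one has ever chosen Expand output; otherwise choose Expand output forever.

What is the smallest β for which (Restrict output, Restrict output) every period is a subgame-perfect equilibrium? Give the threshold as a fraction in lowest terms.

Dorn's threshold: (85−67)/(85−36) = 18/49.
Harker's threshold: (102−75)/(102−20) = 27/82.
18/49 > 27/82, so Dorn binds and β* = 18/49.

18/49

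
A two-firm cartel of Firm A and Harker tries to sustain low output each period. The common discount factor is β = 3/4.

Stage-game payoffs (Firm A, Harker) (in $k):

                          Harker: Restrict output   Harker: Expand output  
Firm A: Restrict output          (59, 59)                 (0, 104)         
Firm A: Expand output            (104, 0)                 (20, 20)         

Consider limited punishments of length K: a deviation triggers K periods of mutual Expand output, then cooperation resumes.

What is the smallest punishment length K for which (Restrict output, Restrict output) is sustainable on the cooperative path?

No profitable deviation requires (59−20)(β+…+β^K) ≥ 104−59, i.e. β+…+β^K ≥ 15/13 ≈ 1.1538.
With β = 3/4, the partial sums are K=1: 0.7500, K=2: 1.3125.
K = 2 is the first length at which the sum reaches 1.1538.

2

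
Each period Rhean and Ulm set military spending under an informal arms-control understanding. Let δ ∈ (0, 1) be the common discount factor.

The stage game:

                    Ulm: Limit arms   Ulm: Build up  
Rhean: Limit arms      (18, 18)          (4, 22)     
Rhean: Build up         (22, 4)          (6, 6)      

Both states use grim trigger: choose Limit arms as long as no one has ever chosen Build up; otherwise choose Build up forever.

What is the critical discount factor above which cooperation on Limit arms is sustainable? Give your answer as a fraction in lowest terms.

1/4

One-period gain from deviating is 22 − 18 = 4. The loss is 18 − 6 = 12 in every subsequent period, with present value 12·δ/(1−δ).
Deviation is unprofitable when 12·δ/(1−δ) ≥ 4, i.e. δ/(1−δ) ≥ 1/3.
Equivalently δ ≥ 4/(4+12) = 1/4.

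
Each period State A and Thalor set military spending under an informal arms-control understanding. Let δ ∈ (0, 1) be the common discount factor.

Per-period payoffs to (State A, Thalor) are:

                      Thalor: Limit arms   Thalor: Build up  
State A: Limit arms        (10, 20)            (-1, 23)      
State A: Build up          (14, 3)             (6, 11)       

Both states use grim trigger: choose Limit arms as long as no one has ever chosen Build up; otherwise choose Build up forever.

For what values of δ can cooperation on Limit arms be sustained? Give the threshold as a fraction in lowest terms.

State A: cooperation gives 10 each period; deviation gives 14 once then 6 forever.
  10/(1−δ) ≥ 14 + 6δ/(1−δ) ⇒ δ ≥ 4/8 = 1/2.
Thalor: cooperation gives 20 each period; deviation gives 23 once then 11 forever.
  δ ≥ 3/12 = 1/4.
Both must hold, so the binding constraint is State A's: δ ≥ 1/2.

1/2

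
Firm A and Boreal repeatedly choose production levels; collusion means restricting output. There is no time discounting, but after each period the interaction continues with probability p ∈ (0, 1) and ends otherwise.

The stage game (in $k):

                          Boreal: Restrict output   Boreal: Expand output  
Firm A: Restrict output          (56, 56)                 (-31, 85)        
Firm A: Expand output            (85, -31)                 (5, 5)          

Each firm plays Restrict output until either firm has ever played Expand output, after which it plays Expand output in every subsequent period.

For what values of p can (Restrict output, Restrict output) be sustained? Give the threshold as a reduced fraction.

Expected cooperation value is 56 + p·56 + p²·56 + … = 56/(1−p); deviation gives 85 + p·5/(1−p).
56 ≥ 85(1−p) + 5p ⇒ 80p ≥ 29 ⇒ p ≥ 29/80.

29/80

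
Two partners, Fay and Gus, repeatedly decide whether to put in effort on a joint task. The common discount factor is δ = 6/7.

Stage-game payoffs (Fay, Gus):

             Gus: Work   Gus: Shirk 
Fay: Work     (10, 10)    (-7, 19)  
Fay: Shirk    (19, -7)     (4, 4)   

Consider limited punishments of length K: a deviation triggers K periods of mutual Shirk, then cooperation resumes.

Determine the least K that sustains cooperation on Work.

IC: δ(1−δ^K)/(1−δ) ≥ (19−10)/(10−4) = 3/2.
With δ = 6/7: need 1 − δ^K ≥ 3/2·(1−6/7)/(6/7), i.e. δ^K ≤ 0.7500.
Since (6/7)^1 = 0.8571 and (6/7)^2 = 0.7347, the smallest such K is 2.

2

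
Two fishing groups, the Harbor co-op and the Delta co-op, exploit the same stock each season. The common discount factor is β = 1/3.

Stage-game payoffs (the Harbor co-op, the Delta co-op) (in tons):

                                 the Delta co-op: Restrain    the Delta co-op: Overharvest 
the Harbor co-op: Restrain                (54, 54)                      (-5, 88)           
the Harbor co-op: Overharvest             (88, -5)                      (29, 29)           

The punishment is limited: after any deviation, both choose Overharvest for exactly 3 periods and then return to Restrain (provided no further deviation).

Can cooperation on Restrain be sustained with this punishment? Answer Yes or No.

No

IC: β+…+β^3 ≥ (88−54)/(54−29) = 34/25.
At β = 1/3: partial sum = 0.4815 < 1.3600. Cooperation not sustainable.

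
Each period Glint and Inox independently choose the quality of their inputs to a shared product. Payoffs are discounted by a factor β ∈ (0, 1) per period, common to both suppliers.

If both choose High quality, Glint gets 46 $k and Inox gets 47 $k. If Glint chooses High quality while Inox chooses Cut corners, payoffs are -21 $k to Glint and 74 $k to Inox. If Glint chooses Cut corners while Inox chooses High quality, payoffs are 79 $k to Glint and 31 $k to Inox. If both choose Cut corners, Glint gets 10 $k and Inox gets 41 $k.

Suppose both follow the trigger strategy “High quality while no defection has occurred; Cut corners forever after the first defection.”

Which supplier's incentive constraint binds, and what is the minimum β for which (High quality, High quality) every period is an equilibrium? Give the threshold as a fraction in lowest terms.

Inox; β ≥ 9/11

For Glint: deviation gain 79−46 = 33, per-period punishment loss 46−10 = 36. IC gives β ≥ 33/69 = 11/23.
For Inox: gain 27, loss 6 per period, so β ≥ 27/33 = 9/11.
The tighter constraint is Inox's, so cooperation needs β ≥ 9/11.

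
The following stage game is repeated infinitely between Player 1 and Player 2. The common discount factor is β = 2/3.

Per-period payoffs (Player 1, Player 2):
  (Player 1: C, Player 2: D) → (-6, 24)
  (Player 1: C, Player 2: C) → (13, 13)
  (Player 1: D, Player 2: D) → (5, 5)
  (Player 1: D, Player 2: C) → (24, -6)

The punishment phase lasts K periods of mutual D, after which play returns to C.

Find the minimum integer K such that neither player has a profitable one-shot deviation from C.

No profitable deviation requires (13−5)(β+…+β^K) ≥ 24−13, i.e. β+…+β^K ≥ 11/8 ≈ 1.3750.
With β = 2/3, the partial sums are K=1: 0.6667, K=2: 1.1111, K=3: 1.4074.
K = 3 is the first length at which the sum reaches 1.3750.

3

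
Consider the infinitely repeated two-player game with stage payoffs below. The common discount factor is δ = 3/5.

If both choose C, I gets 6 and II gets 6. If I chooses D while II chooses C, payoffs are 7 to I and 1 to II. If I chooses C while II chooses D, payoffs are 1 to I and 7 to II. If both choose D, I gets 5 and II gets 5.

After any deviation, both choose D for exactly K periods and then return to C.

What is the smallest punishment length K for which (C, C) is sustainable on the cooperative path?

IC: δ(1−δ^K)/(1−δ) ≥ (7−6)/(6−5) = 1.
With δ = 3/5: need 1 − δ^K ≥ 1·(1−3/5)/(3/5), i.e. δ^K ≤ 0.3333.
Since (3/5)^2 = 0.3600 and (3/5)^3 = 0.2160, the smallest such K is 3.

3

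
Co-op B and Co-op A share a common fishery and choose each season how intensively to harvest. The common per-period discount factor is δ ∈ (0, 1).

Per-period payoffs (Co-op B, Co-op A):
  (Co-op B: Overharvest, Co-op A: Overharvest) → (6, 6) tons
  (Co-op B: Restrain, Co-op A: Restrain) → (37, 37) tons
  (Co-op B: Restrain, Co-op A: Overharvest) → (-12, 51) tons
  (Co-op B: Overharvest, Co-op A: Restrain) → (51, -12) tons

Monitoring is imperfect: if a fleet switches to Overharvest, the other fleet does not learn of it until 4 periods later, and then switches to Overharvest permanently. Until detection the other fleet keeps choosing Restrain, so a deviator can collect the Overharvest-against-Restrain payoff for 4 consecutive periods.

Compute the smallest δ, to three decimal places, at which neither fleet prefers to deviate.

A deviator earns 51 for 4 periods, then 6 forever; cooperating earns 37 forever. Multiplying the IC by (1−δ):
37 ≥ 51(1−δ^4) + 6δ^4, so 45·δ^4 ≥ 14 and δ^4 ≥ 14/45.
δ ≥ (14/45)^(1/4) ≈ 0.747.

0.747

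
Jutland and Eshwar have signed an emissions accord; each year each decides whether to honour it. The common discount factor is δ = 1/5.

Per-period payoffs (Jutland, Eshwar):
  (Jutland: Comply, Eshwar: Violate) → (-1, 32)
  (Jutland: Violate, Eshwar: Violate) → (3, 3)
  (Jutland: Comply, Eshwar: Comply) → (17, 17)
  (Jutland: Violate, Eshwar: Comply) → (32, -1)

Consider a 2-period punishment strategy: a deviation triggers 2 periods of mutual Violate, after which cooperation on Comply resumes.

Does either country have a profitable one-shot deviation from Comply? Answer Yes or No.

Comparing payoff streams over the 3 periods until play realigns: cooperate → 17(1+δ+…+δ^2); deviate → 32 + 3(δ+…+δ^2).
Cooperation is sustained iff (17−3)(δ+…+δ^2) ≥ 32−17.
δ+…+δ^2 = 1/5·(1−(1/5)^2)/(1−1/5) = 0.2400, and (32−17)/(17−3) = 1.0714.
0.2400 < 1.0714, so cooperation is not sustainable.

Yes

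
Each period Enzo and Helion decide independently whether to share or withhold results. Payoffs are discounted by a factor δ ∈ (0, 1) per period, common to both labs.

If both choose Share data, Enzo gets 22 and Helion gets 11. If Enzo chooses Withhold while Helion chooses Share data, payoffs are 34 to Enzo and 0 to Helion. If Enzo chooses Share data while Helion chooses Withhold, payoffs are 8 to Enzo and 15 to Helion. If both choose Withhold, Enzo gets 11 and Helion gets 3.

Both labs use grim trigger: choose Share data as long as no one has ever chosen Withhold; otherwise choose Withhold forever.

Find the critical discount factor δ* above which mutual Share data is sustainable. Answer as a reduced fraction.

12/23

For Enzo: deviation gain 34−22 = 12, per-period punishment loss 22−11 = 11. IC gives δ ≥ 12/23.
For Helion: gain 4, loss 8 per period, so δ ≥ 4/12 = 1/3.
The tighter constraint is Enzo's, so cooperation needs δ ≥ 12/23.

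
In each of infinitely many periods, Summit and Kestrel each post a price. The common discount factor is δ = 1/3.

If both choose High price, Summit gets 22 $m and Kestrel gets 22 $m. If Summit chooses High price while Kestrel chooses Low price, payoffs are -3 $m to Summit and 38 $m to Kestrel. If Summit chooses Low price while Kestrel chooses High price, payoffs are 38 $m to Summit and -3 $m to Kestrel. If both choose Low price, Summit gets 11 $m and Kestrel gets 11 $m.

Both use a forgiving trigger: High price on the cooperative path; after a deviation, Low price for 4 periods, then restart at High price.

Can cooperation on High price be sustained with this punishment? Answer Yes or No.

No

IC: δ+…+δ^4 ≥ (38−22)/(22−11) = 16/11.
At δ = 1/3: partial sum = 0.4938 < 1.4545. Cooperation not sustainable.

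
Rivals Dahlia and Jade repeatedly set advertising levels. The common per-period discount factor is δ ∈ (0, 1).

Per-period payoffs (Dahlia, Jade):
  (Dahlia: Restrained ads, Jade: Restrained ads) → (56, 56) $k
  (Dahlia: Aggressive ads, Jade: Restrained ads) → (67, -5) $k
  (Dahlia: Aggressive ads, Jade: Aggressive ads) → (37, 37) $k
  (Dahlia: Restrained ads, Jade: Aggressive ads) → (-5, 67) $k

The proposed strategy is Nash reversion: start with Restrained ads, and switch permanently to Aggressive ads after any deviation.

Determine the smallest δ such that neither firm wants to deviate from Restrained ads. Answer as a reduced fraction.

11/30

Cooperation forever yields 56 each period: 56/(1−δ).
Deviating yields 67 once, then 37 forever: 67 + 37δ/(1−δ).
No profitable deviation requires 56/(1−δ) ≥ 67 + 37δ/(1−δ).
Multiplying by (1−δ): 56 ≥ 67(1−δ) + 37δ = 67 − 30δ.
So 30δ ≥ 11, i.e. δ ≥ 11/30.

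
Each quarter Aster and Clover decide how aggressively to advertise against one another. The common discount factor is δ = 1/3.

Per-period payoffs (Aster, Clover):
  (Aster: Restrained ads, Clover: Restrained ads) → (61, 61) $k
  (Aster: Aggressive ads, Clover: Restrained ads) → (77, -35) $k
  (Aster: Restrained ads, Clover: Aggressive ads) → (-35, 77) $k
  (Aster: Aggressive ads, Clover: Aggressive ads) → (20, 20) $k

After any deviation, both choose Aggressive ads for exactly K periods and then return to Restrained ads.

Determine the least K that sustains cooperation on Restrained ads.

2

Need Σ_{k=1}^{K} δ^k ≥ (77−61)/(61−20) = 0.3902 at δ = 1/3.
At K = 1 the sum is 0.3333 < 0.3902; at K = 2 it is 0.4444 ≥ 0.3902.
So the minimum punishment length is K = 2.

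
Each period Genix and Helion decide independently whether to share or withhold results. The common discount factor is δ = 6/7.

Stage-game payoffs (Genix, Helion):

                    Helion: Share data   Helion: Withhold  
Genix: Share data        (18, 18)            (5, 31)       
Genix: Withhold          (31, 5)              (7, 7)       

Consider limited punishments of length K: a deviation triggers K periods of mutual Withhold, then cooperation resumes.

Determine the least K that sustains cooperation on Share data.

Need Σ_{k=1}^{K} δ^k ≥ (31−18)/(18−7) = 1.1818 at δ = 6/7.
At K = 1 the sum is 0.8571 < 1.1818; at K = 2 it is 1.5918 ≥ 1.1818.
So the minimum punishment length is K = 2.

2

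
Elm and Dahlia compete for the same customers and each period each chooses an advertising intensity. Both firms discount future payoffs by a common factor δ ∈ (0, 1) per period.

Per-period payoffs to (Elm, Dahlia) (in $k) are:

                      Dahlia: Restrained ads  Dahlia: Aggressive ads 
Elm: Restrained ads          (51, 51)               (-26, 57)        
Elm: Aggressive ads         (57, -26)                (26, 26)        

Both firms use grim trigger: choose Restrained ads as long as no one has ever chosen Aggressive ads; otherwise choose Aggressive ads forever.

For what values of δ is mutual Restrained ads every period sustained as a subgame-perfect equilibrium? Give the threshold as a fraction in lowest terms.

6/31

Under grim trigger the critical discount factor is (T−C)/(T−P) with T = 57, C = 51, P = 26.
δ* = (57−51)/(57−26) = 6/31.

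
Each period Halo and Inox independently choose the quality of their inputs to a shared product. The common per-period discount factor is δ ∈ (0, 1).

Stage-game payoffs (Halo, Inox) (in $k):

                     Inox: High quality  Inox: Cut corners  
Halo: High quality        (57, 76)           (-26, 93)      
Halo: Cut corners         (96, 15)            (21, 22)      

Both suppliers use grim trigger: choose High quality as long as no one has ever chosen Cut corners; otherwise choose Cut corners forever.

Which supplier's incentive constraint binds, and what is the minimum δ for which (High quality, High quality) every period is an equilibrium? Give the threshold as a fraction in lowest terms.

Halo; δ ≥ 13/25

Halo: cooperation gives 57 each period; deviation gives 96 once then 21 forever.
  57/(1−δ) ≥ 96 + 21δ/(1−δ) ⇒ δ ≥ 39/75 = 13/25.
Inox: cooperation gives 76 each period; deviation gives 93 once then 22 forever.
  δ ≥ 17/71.
Both must hold, so the binding constraint is Halo's: δ ≥ 13/25.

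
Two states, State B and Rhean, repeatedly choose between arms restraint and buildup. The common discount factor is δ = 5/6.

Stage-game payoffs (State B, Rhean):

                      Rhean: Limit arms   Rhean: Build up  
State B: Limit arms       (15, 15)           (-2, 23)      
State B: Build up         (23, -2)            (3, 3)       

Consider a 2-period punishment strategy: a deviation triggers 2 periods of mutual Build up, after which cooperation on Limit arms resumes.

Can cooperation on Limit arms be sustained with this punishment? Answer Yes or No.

IC: δ+…+δ^2 ≥ (23−15)/(15−3) = 2/3.
At δ = 5/6: partial sum = 1.5278 ≥ 0.6667. Cooperation sustainable.

Yes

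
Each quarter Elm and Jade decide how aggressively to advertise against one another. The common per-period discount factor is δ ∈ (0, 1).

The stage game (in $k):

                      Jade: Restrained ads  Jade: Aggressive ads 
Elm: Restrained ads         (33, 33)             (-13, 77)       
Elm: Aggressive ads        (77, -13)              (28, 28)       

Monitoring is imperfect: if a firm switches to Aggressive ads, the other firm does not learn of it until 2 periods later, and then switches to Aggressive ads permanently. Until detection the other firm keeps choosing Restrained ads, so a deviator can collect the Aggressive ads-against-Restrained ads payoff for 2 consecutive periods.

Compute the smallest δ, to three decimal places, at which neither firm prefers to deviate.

Deviating for the 2 undetected periods gains 77−33 = 44 per period over cooperation, then loses 33−28 = 5 per period forever once punishment starts.
Gain: 44(1 + δ + … + δ^1); loss: 5·δ^2/(1−δ).
No profitable deviation ⇔ 44(1−δ^2) ≤ 5·δ^2, i.e. δ^2 ≥ 44/(44+5) = 44/49.
Hence δ ≥ (44/49)^(1/2) ≈ 0.948.

0.948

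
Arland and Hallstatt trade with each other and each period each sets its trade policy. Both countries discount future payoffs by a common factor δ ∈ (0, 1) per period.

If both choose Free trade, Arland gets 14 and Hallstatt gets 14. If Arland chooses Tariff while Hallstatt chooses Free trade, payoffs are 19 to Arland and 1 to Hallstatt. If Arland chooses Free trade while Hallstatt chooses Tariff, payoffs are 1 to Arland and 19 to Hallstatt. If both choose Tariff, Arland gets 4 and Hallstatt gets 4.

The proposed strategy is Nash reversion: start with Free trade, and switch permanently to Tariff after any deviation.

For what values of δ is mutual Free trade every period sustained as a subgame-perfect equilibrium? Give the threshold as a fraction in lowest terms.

One-period gain from deviating is 19 − 14 = 5. The loss is 14 − 4 = 10 in every subsequent period, with present value 10·δ/(1−δ).
Deviation is unprofitable when 10·δ/(1−δ) ≥ 5, i.e. δ/(1−δ) ≥ 1/2.
Equivalently δ ≥ 5/(5+10) = 1/3.

1/3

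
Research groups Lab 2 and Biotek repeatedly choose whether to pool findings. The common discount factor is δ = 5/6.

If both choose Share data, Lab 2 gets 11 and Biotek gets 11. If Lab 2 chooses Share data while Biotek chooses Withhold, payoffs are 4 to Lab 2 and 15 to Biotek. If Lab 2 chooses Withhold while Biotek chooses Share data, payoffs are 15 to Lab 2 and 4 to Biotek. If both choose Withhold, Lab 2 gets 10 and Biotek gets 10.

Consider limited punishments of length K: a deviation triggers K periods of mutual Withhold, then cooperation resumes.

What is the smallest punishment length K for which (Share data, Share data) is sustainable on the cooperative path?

9

Need Σ_{k=1}^{K} δ^k ≥ (15−11)/(11−10) = 4.0000 at δ = 5/6.
At K = 8 the sum is 3.8372 < 4.0000; at K = 9 it is 4.0310 ≥ 4.0000.
So the minimum punishment length is K = 9.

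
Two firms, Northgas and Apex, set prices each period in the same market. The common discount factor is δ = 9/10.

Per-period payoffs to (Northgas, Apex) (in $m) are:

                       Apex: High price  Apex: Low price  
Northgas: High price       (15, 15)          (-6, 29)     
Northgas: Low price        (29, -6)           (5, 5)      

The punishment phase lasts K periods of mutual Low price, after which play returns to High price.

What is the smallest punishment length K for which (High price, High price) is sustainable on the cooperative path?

2

No profitable deviation requires (15−5)(δ+…+δ^K) ≥ 29−15, i.e. δ+…+δ^K ≥ 7/5 ≈ 1.4000.
With δ = 9/10, the partial sums are K=1: 0.9000, K=2: 1.7100.
K = 2 is the first length at which the sum reaches 1.4000.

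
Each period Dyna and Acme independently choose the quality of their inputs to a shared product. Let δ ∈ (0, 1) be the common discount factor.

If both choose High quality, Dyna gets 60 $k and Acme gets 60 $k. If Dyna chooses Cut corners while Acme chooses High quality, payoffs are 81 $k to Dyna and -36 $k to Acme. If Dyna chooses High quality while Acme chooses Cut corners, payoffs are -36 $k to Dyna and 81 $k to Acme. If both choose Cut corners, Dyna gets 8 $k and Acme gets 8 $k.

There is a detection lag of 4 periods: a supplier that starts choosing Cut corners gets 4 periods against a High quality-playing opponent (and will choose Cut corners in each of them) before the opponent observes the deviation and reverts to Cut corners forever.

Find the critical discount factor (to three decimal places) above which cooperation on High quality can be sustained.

The best deviation is to choose Cut corners for all 4 undetected periods, earning 81 each, then 8 forever once detected.
Deviation value: 81(1−δ^4)/(1−δ) + 8δ^4/(1−δ); cooperation value: 60/(1−δ).
IC: 60 ≥ 81(1−δ^4) + 8δ^4 = 81 − 73δ^4.
So δ^4 ≥ 21/73, giving δ ≥ (21/73)^(1/4) ≈ 0.732.

0.732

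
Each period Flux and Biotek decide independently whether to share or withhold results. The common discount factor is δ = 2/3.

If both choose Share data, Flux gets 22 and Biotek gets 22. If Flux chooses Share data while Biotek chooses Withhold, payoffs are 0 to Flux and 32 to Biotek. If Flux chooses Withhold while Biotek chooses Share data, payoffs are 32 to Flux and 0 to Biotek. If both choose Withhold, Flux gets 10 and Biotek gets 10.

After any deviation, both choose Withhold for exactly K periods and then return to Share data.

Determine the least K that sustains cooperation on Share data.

Need Σ_{k=1}^{K} δ^k ≥ (32−22)/(22−10) = 0.8333 at δ = 2/3.
At K = 1 the sum is 0.6667 < 0.8333; at K = 2 it is 1.1111 ≥ 0.8333.
So the minimum punishment length is K = 2.

2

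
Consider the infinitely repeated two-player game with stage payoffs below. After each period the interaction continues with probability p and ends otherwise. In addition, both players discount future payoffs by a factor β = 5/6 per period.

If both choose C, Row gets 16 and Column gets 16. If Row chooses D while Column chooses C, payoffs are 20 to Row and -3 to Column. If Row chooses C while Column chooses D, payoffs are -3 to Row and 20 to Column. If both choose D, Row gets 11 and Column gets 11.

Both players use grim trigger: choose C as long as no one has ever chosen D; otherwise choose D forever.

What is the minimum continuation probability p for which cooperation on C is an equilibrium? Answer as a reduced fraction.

Expected continuation weight on next period's payoff is β·p = 5/6·p, which plays the role of the discount factor.
Cooperation requires 5/6·p ≥ (20−16)/(20−11) = 4/9, hence p ≥ 8/15.

8/15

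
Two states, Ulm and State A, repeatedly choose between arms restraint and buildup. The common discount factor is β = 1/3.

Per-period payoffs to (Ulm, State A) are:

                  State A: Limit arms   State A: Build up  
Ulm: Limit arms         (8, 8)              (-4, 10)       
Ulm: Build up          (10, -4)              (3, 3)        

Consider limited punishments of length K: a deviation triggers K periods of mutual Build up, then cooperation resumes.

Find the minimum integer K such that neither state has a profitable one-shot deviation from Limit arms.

Need Σ_{k=1}^{K} β^k ≥ (10−8)/(8−3) = 0.4000 at β = 1/3.
At K = 1 the sum is 0.3333 < 0.4000; at K = 2 it is 0.4444 ≥ 0.4000.
So the minimum punishment length is K = 2.

2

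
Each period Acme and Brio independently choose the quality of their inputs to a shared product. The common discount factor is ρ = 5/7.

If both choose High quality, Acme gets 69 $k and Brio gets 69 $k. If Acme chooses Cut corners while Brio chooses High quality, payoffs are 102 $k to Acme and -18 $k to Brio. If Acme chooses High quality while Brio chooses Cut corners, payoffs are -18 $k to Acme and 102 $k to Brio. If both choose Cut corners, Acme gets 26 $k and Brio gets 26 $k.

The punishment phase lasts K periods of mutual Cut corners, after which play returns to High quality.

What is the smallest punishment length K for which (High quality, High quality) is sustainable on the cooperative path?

IC: ρ(1−ρ^K)/(1−ρ) ≥ (102−69)/(69−26) = 33/43.
With ρ = 5/7: need 1 − ρ^K ≥ 33/43·(1−5/7)/(5/7), i.e. ρ^K ≤ 0.6930.
Since (5/7)^1 = 0.7143 and (5/7)^2 = 0.5102, the smallest such K is 2.

2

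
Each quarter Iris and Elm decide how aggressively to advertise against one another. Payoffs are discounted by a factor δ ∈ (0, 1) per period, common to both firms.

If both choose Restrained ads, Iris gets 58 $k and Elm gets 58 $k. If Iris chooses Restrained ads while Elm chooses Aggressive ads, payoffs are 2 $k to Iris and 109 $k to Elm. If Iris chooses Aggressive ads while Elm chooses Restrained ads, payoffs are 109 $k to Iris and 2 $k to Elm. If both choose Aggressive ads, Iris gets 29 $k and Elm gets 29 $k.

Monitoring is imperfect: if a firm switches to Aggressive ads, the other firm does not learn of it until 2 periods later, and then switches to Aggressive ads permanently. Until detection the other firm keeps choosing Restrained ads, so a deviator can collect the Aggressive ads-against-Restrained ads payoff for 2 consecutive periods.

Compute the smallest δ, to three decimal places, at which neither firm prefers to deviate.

0.798

The best deviation is to choose Aggressive ads for all 2 undetected periods, earning 109 each, then 29 forever once detected.
Deviation value: 109(1−δ^2)/(1−δ) + 29δ^2/(1−δ); cooperation value: 58/(1−δ).
IC: 58 ≥ 109(1−δ^2) + 29δ^2 = 109 − 80δ^2.
So δ^2 ≥ 51/80, giving δ ≥ (51/80)^(1/2) ≈ 0.798.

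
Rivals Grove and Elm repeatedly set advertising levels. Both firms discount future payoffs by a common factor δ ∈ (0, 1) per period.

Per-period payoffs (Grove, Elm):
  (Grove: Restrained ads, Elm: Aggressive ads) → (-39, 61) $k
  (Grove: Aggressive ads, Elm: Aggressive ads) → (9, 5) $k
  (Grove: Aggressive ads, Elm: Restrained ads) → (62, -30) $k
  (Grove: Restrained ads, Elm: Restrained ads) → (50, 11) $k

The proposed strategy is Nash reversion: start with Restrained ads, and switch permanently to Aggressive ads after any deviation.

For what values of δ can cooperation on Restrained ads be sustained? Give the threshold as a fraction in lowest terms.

Grove's threshold: (62−50)/(62−9) = 12/53.
Elm's threshold: (61−11)/(61−5) = 25/28.
12/53 < 25/28, so Elm binds and δ* = 25/28.

25/28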